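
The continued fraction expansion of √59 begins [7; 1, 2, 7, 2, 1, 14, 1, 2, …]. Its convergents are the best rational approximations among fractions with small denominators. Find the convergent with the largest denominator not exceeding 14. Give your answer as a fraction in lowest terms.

23/3

a_0 = 7: 7/1  (≤ bound)
a_1 = 1: 8/1  (≤ bound)
a_2 = 2: 23/3  (≤ bound)
a_3 = 7: 169/22  (> 14, stop)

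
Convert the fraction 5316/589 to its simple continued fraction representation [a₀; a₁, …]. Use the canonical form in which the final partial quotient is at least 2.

5316 = 9·589 + 15, so a_0 = 9
589 = 39·15 + 4, so a_1 = 39
15 = 3·4 + 3, so a_2 = 3
4 = 1·3 + 1, so a_3 = 1
3 = 3·1 + 0, so a_4 = 3

[9; 39, 3, 1, 3]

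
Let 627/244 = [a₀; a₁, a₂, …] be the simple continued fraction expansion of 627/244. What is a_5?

627 ÷ 244 → quotient 2, remainder 139
244 ÷ 139 → quotient 1, remainder 105
139 ÷ 105 → quotient 1, remainder 34
105 ÷ 34 → quotient 3, remainder 3
34 ÷ 3 → quotient 11, remainder 1
3 ÷ 1 → quotient 3, remainder 0

3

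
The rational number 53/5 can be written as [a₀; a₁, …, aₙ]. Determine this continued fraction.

[10; 1, 1, 2]

⌊53/5⌋ = 10, remainder 3
⌊5/3⌋ = 1, remainder 2
⌊3/2⌋ = 1, remainder 1
⌊2/1⌋ = 2, remainder 0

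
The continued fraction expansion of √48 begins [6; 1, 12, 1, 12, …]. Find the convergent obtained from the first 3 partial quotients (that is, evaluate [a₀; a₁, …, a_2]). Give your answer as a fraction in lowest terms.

90/13

a_0 = 6: 6/1
a_1 = 1: 7/1
a_2 = 12: 90/13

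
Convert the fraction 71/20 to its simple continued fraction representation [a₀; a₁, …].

[3; 1, 1, 4, 2]

71 ÷ 20 → quotient 3, remainder 11
20 ÷ 11 → quotient 1, remainder 9
11 ÷ 9 → quotient 1, remainder 2
9 ÷ 2 → quotient 4, remainder 1
2 ÷ 1 → quotient 2, remainder 0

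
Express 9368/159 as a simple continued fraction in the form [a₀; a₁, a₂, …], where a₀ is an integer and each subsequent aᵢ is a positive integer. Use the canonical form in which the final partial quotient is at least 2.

[58; 1, 11, 4, 3]

Apply division with remainder until the remainder is 0:
9368 ÷ 159 → quotient 58, remainder 146
159 ÷ 146 → quotient 1, remainder 13
146 ÷ 13 → quotient 11, remainder 3
13 ÷ 3 → quotient 4, remainder 1
3 ÷ 1 → quotient 3, remainder 0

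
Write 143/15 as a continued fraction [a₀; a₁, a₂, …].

[9; 1, 1, 7]

Apply division with remainder until the remainder is 0:
⌊143/15⌋ = 9, remainder 8
⌊15/8⌋ = 1, remainder 7
⌊8/7⌋ = 1, remainder 1
⌊7/1⌋ = 7, remainder 0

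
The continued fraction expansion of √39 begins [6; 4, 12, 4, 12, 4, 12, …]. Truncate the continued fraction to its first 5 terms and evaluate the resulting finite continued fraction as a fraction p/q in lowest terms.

15294/2449

a_0 = 6: 6/1
a_1 = 4: 25/4
a_2 = 12: 306/49
a_3 = 4: 1249/200
a_4 = 12: 15294/2449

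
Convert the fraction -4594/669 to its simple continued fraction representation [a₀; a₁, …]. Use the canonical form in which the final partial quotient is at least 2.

Repeatedly divide and take the remainder:
⌊-4594/669⌋ = -7, remainder 89
⌊669/89⌋ = 7, remainder 46
⌊89/46⌋ = 1, remainder 43
⌊46/43⌋ = 1, remainder 3
⌊43/3⌋ = 14, remainder 1
⌊3/1⌋ = 3, remainder 0

[-7; 7, 1, 1, 14, 3]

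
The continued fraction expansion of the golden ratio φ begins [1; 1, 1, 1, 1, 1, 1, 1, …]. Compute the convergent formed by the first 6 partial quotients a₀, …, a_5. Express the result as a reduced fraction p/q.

Start with 1.
1 + 1/(1/1) = 1 + 1/1 = 2/1
1 + 1/(2/1) = 1 + 1/2 = 3/2
1 + 1/(3/2) = 1 + 2/3 = 5/3
1 + 1/(5/3) = 1 + 3/5 = 8/5
1 + 1/(8/5) = 1 + 5/8 = 13/8

13/8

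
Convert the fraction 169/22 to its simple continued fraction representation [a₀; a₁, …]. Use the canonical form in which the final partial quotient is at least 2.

169 ÷ 22 → quotient 7, remainder 15
22 ÷ 15 → quotient 1, remainder 7
15 ÷ 7 → quotient 2, remainder 1
7 ÷ 1 → quotient 7, remainder 0

[7; 1, 2, 7]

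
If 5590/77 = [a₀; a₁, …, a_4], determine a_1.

1

5590 ÷ 77 → quotient 72, remainder 46
77 ÷ 46 → quotient 1, remainder 31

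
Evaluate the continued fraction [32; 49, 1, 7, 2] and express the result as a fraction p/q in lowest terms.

27153/848

Work from the innermost term outward:
Start with 2.
7 + 1/(2/1) = 7 + 1/2 = 15/2
1 + 1/(15/2) = 1 + 2/15 = 17/15
49 + 1/(17/15) = 49 + 15/17 = 848/17
32 + 1/(848/17) = 32 + 17/848 = 27153/848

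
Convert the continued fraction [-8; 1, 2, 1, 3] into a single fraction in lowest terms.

-109/15

a_0 = -8: -8/1
a_1 = 1: -7/1
a_2 = 2: -22/3
a_3 = 1: -29/4
a_4 = 3: -109/15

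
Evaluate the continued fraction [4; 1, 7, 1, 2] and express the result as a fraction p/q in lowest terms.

a_0 = 4: 4/1
a_1 = 1: 5/1
a_2 = 7: 39/8
a_3 = 1: 44/9
a_4 = 2: 127/26

127/26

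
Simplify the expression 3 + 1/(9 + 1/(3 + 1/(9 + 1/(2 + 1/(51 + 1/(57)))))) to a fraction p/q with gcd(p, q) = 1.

a_0 = 3: 3/1
a_1 = 9: 28/9
a_2 = 3: 87/28
a_3 = 9: 811/261
a_4 = 2: 1709/550
a_5 = 51: 87970/28311
a_6 = 57: 5015999/1614277

5015999/1614277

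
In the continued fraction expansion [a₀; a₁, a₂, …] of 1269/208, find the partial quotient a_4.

⌊1269/208⌋ = 6, remainder 21
⌊208/21⌋ = 9, remainder 19
⌊21/19⌋ = 1, remainder 2
⌊19/2⌋ = 9, remainder 1
⌊2/1⌋ = 2, remainder 0

2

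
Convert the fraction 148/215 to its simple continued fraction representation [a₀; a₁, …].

[0; 1, 2, 4, 1, 3, 1, 2]

148 ÷ 215 → quotient 0, remainder 148
215 ÷ 148 → quotient 1, remainder 67
148 ÷ 67 → quotient 2, remainder 14
67 ÷ 14 → quotient 4, remainder 11
14 ÷ 11 → quotient 1, remainder 3
11 ÷ 3 → quotient 3, remainder 2
3 ÷ 2 → quotient 1, remainder 1
2 ÷ 1 → quotient 2, remainder 0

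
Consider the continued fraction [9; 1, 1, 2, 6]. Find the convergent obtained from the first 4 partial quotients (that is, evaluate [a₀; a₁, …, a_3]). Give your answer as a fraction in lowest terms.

48/5

Build up convergents one term at a time:
a_0 = 9: 9/1
a_1 = 1: 10/1
a_2 = 1: 19/2
a_3 = 2: 48/5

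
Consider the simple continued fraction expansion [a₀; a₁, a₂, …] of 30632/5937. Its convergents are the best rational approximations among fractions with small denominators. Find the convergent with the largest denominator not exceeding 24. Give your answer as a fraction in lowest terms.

98/19

a_0 = 5: 5/1  (≤ bound)
a_1 = 6: 31/6  (≤ bound)
a_2 = 3: 98/19  (≤ bound)
a_3 = 1: 129/25  (> 24, stop)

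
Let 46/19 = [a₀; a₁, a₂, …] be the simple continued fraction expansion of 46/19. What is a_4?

2

⌊46/19⌋ = 2, remainder 8
⌊19/8⌋ = 2, remainder 3
⌊8/3⌋ = 2, remainder 2
⌊3/2⌋ = 1, remainder 1
⌊2/1⌋ = 2, remainder 0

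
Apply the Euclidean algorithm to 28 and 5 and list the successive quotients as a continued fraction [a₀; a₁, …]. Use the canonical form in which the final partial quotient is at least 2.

28 ÷ 5 → quotient 5, remainder 3
5 ÷ 3 → quotient 1, remainder 2
3 ÷ 2 → quotient 1, remainder 1
2 ÷ 1 → quotient 2, remainder 0

[5; 1, 1, 2]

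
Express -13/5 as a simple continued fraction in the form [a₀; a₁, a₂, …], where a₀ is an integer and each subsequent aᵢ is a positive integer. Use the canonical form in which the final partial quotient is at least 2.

[-3; 2, 2]

Apply division with remainder until the remainder is 0:
-13 ÷ 5 → quotient -3, remainder 2
5 ÷ 2 → quotient 2, remainder 1
2 ÷ 1 → quotient 2, remainder 0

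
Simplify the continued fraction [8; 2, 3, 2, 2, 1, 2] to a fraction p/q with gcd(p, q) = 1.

Start with 2.
1 + 1/(2/1) = 1 + 1/2 = 3/2
2 + 1/(3/2) = 2 + 2/3 = 8/3
2 + 1/(8/3) = 2 + 3/8 = 19/8
3 + 1/(19/8) = 3 + 8/19 = 65/19
2 + 1/(65/19) = 2 + 19/65 = 149/65
8 + 1/(149/65) = 8 + 65/149 = 1257/149

1257/149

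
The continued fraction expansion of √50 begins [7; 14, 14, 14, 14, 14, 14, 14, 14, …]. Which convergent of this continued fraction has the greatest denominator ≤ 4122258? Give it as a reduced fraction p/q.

3880899/548842

a_0 = 7: 7/1  (≤ bound)
a_1 = 14: 99/14  (≤ bound)
a_2 = 14: 1393/197  (≤ bound)
a_3 = 14: 19601/2772  (≤ bound)
a_4 = 14: 275807/39005  (≤ bound)
a_5 = 14: 3880899/548842  (≤ bound)
a_6 = 14: 54608393/7722793  (> 4122258, stop)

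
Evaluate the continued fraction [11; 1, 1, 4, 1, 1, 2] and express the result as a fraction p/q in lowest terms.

589/51

Starting at the tail and folding back:
Start with 2.
1 + 1/(2/1) = 1 + 1/2 = 3/2
1 + 1/(3/2) = 1 + 2/3 = 5/3
4 + 1/(5/3) = 4 + 3/5 = 23/5
1 + 1/(23/5) = 1 + 5/23 = 28/23
1 + 1/(28/23) = 1 + 23/28 = 51/28
11 + 1/(51/28) = 11 + 28/51 = 589/51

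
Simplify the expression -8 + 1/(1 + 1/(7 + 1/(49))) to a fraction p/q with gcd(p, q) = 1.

Build up convergents one term at a time:
a_0 = -8: -8/1
a_1 = 1: -7/1
a_2 = 7: -57/8
a_3 = 49: -2800/393

-2800/393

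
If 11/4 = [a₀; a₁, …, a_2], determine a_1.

⌊11/4⌋ = 2, remainder 3
⌊4/3⌋ = 1, remainder 1

1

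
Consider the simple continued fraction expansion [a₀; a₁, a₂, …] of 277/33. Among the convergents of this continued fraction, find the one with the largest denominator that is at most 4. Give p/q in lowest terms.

a_0 = 8: 8/1  (≤ bound)
a_1 = 2: 17/2  (≤ bound)
a_2 = 1: 25/3  (≤ bound)
a_3 = 1: 42/5  (> 4, stop)

25/3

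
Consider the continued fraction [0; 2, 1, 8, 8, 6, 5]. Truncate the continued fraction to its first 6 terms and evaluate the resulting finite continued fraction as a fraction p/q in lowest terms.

a_0 = 0: 0/1
a_1 = 2: 1/2
a_2 = 1: 1/3
a_3 = 8: 9/26
a_4 = 8: 73/211
a_5 = 6: 447/1292

447/1292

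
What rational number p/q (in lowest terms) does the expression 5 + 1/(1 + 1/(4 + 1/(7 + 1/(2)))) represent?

447/77

Use the convergent recurrence hₖ = aₖ·hₖ₋₁ + hₖ₋₂ (and likewise for the denominators kₖ):
a_0 = 5: 5/1
a_1 = 1: 6/1
a_2 = 4: 29/5
a_3 = 7: 209/36
a_4 = 2: 447/77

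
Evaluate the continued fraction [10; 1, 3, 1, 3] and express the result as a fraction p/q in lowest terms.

205/19

a_0 = 10: 10/1
a_1 = 1: 11/1
a_2 = 3: 43/4
a_3 = 1: 54/5
a_4 = 3: 205/19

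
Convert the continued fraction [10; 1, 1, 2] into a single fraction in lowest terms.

53/5

Start with 2.
1 + 1/(2/1) = 1 + 1/2 = 3/2
1 + 1/(3/2) = 1 + 2/3 = 5/3
10 + 1/(5/3) = 10 + 3/5 = 53/5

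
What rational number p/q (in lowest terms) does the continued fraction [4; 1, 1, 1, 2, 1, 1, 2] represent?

227/49

Work from the innermost term outward:
Start with 2.
1 + 1/(2/1) = 1 + 1/2 = 3/2
1 + 1/(3/2) = 1 + 2/3 = 5/3
2 + 1/(5/3) = 2 + 3/5 = 13/5
1 + 1/(13/5) = 1 + 5/13 = 18/13
1 + 1/(18/13) = 1 + 13/18 = 31/18
1 + 1/(31/18) = 1 + 18/31 = 49/31
4 + 1/(49/31) = 4 + 31/49 = 227/49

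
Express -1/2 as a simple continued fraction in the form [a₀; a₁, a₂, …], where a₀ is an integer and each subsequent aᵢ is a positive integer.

Repeatedly divide and take the remainder:
⌊-1/2⌋ = -1, remainder 1
⌊2/1⌋ = 2, remainder 0

[-1; 2]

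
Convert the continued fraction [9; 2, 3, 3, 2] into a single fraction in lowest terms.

500/53

Start with 2.
3 + 1/(2/1) = 3 + 1/2 = 7/2
3 + 1/(7/2) = 3 + 2/7 = 23/7
2 + 1/(23/7) = 2 + 7/23 = 53/23
9 + 1/(53/23) = 9 + 23/53 = 500/53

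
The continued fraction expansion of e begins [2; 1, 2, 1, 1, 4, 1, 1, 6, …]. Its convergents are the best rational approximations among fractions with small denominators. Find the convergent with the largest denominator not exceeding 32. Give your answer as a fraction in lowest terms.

List convergents until the denominator exceeds the bound:
a_0 = 2: 2/1  (≤ bound)
a_1 = 1: 3/1  (≤ bound)
a_2 = 2: 8/3  (≤ bound)
a_3 = 1: 11/4  (≤ bound)
a_4 = 1: 19/7  (≤ bound)
a_5 = 4: 87/32  (≤ bound)
a_6 = 1: 106/39  (> 32, stop)

87/32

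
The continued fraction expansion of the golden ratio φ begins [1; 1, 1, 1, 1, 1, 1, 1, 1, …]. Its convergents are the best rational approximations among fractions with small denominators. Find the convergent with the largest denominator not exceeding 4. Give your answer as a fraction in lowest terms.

5/3

a_0 = 1: 1/1  (≤ bound)
a_1 = 1: 2/1  (≤ bound)
a_2 = 1: 3/2  (≤ bound)
a_3 = 1: 5/3  (≤ bound)
a_4 = 1: 8/5  (> 4, stop)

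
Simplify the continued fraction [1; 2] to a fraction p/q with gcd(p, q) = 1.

3/2

Starting at the tail and folding back:
Start with 2.
1 + 1/(2/1) = 1 + 1/2 = 3/2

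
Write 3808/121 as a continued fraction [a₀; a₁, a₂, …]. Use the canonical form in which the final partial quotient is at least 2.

Repeatedly divide and take the remainder:
⌊3808/121⌋ = 31, remainder 57
⌊121/57⌋ = 2, remainder 7
⌊57/7⌋ = 8, remainder 1
⌊7/1⌋ = 7, remainder 0

[31; 2, 8, 7]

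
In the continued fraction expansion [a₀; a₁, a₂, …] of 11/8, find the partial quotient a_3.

2

Apply division with remainder until the remainder is 0:
⌊11/8⌋ = 1, remainder 3
⌊8/3⌋ = 2, remainder 2
⌊3/2⌋ = 1, remainder 1
⌊2/1⌋ = 2, remainder 0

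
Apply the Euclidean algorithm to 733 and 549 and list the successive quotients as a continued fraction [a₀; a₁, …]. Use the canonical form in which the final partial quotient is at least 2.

733 ÷ 549 → quotient 1, remainder 184
549 ÷ 184 → quotient 2, remainder 181
184 ÷ 181 → quotient 1, remainder 3
181 ÷ 3 → quotient 60, remainder 1
3 ÷ 1 → quotient 3, remainder 0

[1; 2, 1, 60, 3]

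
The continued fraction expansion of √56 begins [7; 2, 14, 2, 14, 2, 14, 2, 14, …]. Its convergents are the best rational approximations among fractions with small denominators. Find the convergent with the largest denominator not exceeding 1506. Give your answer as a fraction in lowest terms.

6503/869

a_0 = 7: 7/1  (≤ bound)
a_1 = 2: 15/2  (≤ bound)
a_2 = 14: 217/29  (≤ bound)
a_3 = 2: 449/60  (≤ bound)
a_4 = 14: 6503/869  (≤ bound)
a_5 = 2: 13455/1798  (> 1506, stop)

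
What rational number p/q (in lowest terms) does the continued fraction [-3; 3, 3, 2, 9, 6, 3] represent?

-11301/4192

Start with 3.
6 + 1/(3/1) = 6 + 1/3 = 19/3
9 + 1/(19/3) = 9 + 3/19 = 174/19
2 + 1/(174/19) = 2 + 19/174 = 367/174
3 + 1/(367/174) = 3 + 174/367 = 1275/367
3 + 1/(1275/367) = 3 + 367/1275 = 4192/1275
-3 + 1/(4192/1275) = -3 + 1275/4192 = -11301/4192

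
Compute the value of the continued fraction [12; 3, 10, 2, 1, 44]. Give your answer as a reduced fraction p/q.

52853/4289

a_0 = 12: 12/1
a_1 = 3: 37/3
a_2 = 10: 382/31
a_3 = 2: 801/65
a_4 = 1: 1183/96
a_5 = 44: 52853/4289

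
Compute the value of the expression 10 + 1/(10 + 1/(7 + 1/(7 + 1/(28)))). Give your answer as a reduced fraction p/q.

Build up convergents one term at a time:
a_0 = 10: 10/1
a_1 = 10: 101/10
a_2 = 7: 717/71
a_3 = 7: 5120/507
a_4 = 28: 144077/14267

144077/14267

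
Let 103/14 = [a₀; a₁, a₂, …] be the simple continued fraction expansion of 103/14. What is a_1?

2

⌊103/14⌋ = 7, remainder 5
⌊14/5⌋ = 2, remainder 4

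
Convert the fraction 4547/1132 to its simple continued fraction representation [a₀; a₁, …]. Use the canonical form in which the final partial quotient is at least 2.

Repeatedly divide and take the remainder:
⌊4547/1132⌋ = 4, remainder 19
⌊1132/19⌋ = 59, remainder 11
⌊19/11⌋ = 1, remainder 8
⌊11/8⌋ = 1, remainder 3
⌊8/3⌋ = 2, remainder 2
⌊3/2⌋ = 1, remainder 1
⌊2/1⌋ = 2, remainder 0

[4; 59, 1, 1, 2, 1, 2]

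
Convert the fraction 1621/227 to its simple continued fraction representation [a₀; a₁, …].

1621 = 7·227 + 32, so a_0 = 7
227 = 7·32 + 3, so a_1 = 7
32 = 10·3 + 2, so a_2 = 10
3 = 1·2 + 1, so a_3 = 1
2 = 2·1 + 0, so a_4 = 2

[7; 7, 10, 1, 2]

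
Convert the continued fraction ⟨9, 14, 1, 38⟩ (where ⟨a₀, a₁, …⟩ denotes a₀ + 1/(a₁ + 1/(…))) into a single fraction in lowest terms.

5295/584

Start with 38.
1 + 1/(38/1) = 1 + 1/38 = 39/38
14 + 1/(39/38) = 14 + 38/39 = 584/39
9 + 1/(584/39) = 9 + 39/584 = 5295/584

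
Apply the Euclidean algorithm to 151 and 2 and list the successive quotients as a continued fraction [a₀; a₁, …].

151 = 75·2 + 1, so a_0 = 75
2 = 2·1 + 0, so a_1 = 2

[75; 2]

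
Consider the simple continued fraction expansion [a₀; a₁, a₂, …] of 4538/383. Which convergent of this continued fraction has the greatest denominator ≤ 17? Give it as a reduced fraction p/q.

a_0 = 11: 11/1  (≤ bound)
a_1 = 1: 12/1  (≤ bound)
a_2 = 5: 71/6  (≤ bound)
a_3 = 1: 83/7  (≤ bound)
a_4 = 1: 154/13  (≤ bound)
a_5 = 1: 237/20  (> 17, stop)

154/13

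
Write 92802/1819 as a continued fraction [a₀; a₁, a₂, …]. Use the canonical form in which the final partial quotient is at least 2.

92802 = 51·1819 + 33, so a_0 = 51
1819 = 55·33 + 4, so a_1 = 55
33 = 8·4 + 1, so a_2 = 8
4 = 4·1 + 0, so a_3 = 4

[51; 55, 8, 4]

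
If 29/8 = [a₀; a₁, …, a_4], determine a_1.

1

⌊29/8⌋ = 3, remainder 5
⌊8/5⌋ = 1, remainder 3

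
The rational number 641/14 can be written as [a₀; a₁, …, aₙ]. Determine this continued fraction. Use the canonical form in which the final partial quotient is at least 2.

Repeatedly divide and take the remainder:
⌊641/14⌋ = 45, remainder 11
⌊14/11⌋ = 1, remainder 3
⌊11/3⌋ = 3, remainder 2
⌊3/2⌋ = 1, remainder 1
⌊2/1⌋ = 2, remainder 0

[45; 1, 3, 1, 2]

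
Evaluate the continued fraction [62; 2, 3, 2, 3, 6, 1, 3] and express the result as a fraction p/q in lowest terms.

Starting at the tail and folding back:
Start with 3.
1 + 1/(3/1) = 1 + 1/3 = 4/3
6 + 1/(4/3) = 6 + 3/4 = 27/4
3 + 1/(27/4) = 3 + 4/27 = 85/27
2 + 1/(85/27) = 2 + 27/85 = 197/85
3 + 1/(197/85) = 3 + 85/197 = 676/197
2 + 1/(676/197) = 2 + 197/676 = 1549/676
62 + 1/(1549/676) = 62 + 676/1549 = 96714/1549

96714/1549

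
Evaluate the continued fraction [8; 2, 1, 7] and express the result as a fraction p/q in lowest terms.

192/23

Starting at the tail and folding back:
Start with 7.
1 + 1/(7/1) = 1 + 1/7 = 8/7
2 + 1/(8/7) = 2 + 7/8 = 23/8
8 + 1/(23/8) = 8 + 8/23 = 192/23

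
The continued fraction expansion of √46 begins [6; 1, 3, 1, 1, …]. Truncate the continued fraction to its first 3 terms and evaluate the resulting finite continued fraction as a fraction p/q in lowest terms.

Compute successive convergents:
a_0 = 6: 6/1
a_1 = 1: 7/1
a_2 = 3: 27/4

27/4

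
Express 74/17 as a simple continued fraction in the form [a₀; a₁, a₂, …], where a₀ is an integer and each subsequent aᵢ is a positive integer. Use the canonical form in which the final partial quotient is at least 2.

Repeatedly divide and take the remainder:
74 = 4·17 + 6, so a_0 = 4
17 = 2·6 + 5, so a_1 = 2
6 = 1·5 + 1, so a_2 = 1
5 = 5·1 + 0, so a_3 = 5

[4; 2, 1, 5]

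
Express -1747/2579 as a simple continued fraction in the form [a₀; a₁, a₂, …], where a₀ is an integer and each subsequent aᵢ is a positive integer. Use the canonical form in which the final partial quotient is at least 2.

-1747 ÷ 2579 → quotient -1, remainder 832
2579 ÷ 832 → quotient 3, remainder 83
832 ÷ 83 → quotient 10, remainder 2
83 ÷ 2 → quotient 41, remainder 1
2 ÷ 1 → quotient 2, remainder 0

[-1; 3, 10, 41, 2]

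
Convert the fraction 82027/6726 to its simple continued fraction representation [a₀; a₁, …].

82027 ÷ 6726 → quotient 12, remainder 1315
6726 ÷ 1315 → quotient 5, remainder 151
1315 ÷ 151 → quotient 8, remainder 107
151 ÷ 107 → quotient 1, remainder 44
107 ÷ 44 → quotient 2, remainder 19
44 ÷ 19 → quotient 2, remainder 6
19 ÷ 6 → quotient 3, remainder 1
6 ÷ 1 → quotient 6, remainder 0

[12; 5, 8, 1, 2, 2, 3, 6]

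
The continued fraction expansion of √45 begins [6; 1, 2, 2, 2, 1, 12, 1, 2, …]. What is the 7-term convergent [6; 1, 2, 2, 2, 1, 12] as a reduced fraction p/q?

Build up convergents one term at a time:
a_0 = 6: 6/1
a_1 = 1: 7/1
a_2 = 2: 20/3
a_3 = 2: 47/7
a_4 = 2: 114/17
a_5 = 1: 161/24
a_6 = 12: 2046/305

2046/305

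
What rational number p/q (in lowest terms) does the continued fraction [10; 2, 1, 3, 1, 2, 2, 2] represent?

Build up convergents one term at a time:
a_0 = 10: 10/1
a_1 = 2: 21/2
a_2 = 1: 31/3
a_3 = 3: 114/11
a_4 = 1: 145/14
a_5 = 2: 404/39
a_6 = 2: 953/92
a_7 = 2: 2310/223

2310/223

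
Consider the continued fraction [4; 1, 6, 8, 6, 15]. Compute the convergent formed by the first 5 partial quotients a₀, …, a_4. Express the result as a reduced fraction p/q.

Start with 6.
8 + 1/(6/1) = 8 + 1/6 = 49/6
6 + 1/(49/6) = 6 + 6/49 = 300/49
1 + 1/(300/49) = 1 + 49/300 = 349/300
4 + 1/(349/300) = 4 + 300/349 = 1696/349

1696/349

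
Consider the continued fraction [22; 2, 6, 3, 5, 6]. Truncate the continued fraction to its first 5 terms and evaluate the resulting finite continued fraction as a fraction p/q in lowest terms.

4897/218

Start with 5.
3 + 1/(5/1) = 3 + 1/5 = 16/5
6 + 1/(16/5) = 6 + 5/16 = 101/16
2 + 1/(101/16) = 2 + 16/101 = 218/101
22 + 1/(218/101) = 22 + 101/218 = 4897/218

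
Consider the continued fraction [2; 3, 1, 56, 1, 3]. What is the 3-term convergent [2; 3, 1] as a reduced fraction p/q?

9/4

Compute successive convergents:
a_0 = 2: 2/1
a_1 = 3: 7/3
a_2 = 1: 9/4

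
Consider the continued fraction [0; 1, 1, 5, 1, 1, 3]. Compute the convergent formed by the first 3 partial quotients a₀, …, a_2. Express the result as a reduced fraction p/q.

1/2

Start with 1.
1 + 1/(1/1) = 1 + 1/1 = 2/1
0 + 1/(2/1) = 0 + 1/2 = 1/2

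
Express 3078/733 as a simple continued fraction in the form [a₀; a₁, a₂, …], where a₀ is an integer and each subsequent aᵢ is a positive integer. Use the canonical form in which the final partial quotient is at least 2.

[4; 5, 48, 1, 2]

Repeatedly divide and take the remainder:
⌊3078/733⌋ = 4, remainder 146
⌊733/146⌋ = 5, remainder 3
⌊146/3⌋ = 48, remainder 2
⌊3/2⌋ = 1, remainder 1
⌊2/1⌋ = 2, remainder 0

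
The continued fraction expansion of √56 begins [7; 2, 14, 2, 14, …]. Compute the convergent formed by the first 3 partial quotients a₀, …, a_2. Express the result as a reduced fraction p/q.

Collapse the nested fraction from the inside out:
Start with 14.
2 + 1/(14/1) = 2 + 1/14 = 29/14
7 + 1/(29/14) = 7 + 14/29 = 217/29

217/29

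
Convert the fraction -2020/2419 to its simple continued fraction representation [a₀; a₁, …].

[-1; 6, 15, 1, 24]

-2020 = -1·2419 + 399, so a_0 = -1
2419 = 6·399 + 25, so a_1 = 6
399 = 15·25 + 24, so a_2 = 15
25 = 1·24 + 1, so a_3 = 1
24 = 24·1 + 0, so a_4 = 24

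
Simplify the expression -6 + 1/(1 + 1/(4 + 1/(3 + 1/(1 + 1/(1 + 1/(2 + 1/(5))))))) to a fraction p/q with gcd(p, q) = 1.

-2657/512

Compute successive convergents:
a_0 = -6: -6/1
a_1 = 1: -5/1
a_2 = 4: -26/5
a_3 = 3: -83/16
a_4 = 1: -109/21
a_5 = 1: -192/37
a_6 = 2: -493/95
a_7 = 5: -2657/512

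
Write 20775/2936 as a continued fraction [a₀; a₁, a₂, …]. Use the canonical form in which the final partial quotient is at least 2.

[7; 13, 6, 37]

20775 ÷ 2936 → quotient 7, remainder 223
2936 ÷ 223 → quotient 13, remainder 37
223 ÷ 37 → quotient 6, remainder 1
37 ÷ 1 → quotient 37, remainder 0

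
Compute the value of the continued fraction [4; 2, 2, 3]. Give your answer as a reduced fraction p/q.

Work from the innermost term outward:
Start with 3.
2 + 1/(3/1) = 2 + 1/3 = 7/3
2 + 1/(7/3) = 2 + 3/7 = 17/7
4 + 1/(17/7) = 4 + 7/17 = 75/17

75/17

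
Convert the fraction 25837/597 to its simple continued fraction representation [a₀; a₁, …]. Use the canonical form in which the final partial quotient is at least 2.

[43; 3, 1, 1, 2, 10, 1, 2]

Repeatedly divide and take the remainder:
25837 = 43·597 + 166, so a_0 = 43
597 = 3·166 + 99, so a_1 = 3
166 = 1·99 + 67, so a_2 = 1
99 = 1·67 + 32, so a_3 = 1
67 = 2·32 + 3, so a_4 = 2
32 = 10·3 + 2, so a_5 = 10
3 = 1·2 + 1, so a_6 = 1
2 = 2·1 + 0, so a_7 = 2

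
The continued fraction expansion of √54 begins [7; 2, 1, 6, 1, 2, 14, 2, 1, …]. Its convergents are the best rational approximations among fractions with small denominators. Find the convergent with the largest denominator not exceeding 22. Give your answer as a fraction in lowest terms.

a_0 = 7: 7/1  (≤ bound)
a_1 = 2: 15/2  (≤ bound)
a_2 = 1: 22/3  (≤ bound)
a_3 = 6: 147/20  (≤ bound)
a_4 = 1: 169/23  (> 22, stop)

147/20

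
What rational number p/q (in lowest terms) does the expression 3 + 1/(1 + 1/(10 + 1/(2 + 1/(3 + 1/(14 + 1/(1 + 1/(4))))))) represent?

Start with 4.
1 + 1/(4/1) = 1 + 1/4 = 5/4
14 + 1/(5/4) = 14 + 4/5 = 74/5
3 + 1/(74/5) = 3 + 5/74 = 227/74
2 + 1/(227/74) = 2 + 74/227 = 528/227
10 + 1/(528/227) = 10 + 227/528 = 5507/528
1 + 1/(5507/528) = 1 + 528/5507 = 6035/5507
3 + 1/(6035/5507) = 3 + 5507/6035 = 23612/6035

23612/6035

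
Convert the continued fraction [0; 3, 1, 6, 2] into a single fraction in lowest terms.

Starting at the tail and folding back:
Start with 2.
6 + 1/(2/1) = 6 + 1/2 = 13/2
1 + 1/(13/2) = 1 + 2/13 = 15/13
3 + 1/(15/13) = 3 + 13/15 = 58/15
0 + 1/(58/15) = 0 + 15/58 = 15/58

15/58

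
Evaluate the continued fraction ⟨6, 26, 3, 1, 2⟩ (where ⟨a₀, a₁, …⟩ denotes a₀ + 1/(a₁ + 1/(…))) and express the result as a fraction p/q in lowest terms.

1745/289

Start with 2.
1 + 1/(2/1) = 1 + 1/2 = 3/2
3 + 1/(3/2) = 3 + 2/3 = 11/3
26 + 1/(11/3) = 26 + 3/11 = 289/11
6 + 1/(289/11) = 6 + 11/289 = 1745/289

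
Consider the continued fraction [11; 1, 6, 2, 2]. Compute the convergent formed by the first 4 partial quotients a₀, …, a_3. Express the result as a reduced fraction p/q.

Start with 2.
6 + 1/(2/1) = 6 + 1/2 = 13/2
1 + 1/(13/2) = 1 + 2/13 = 15/13
11 + 1/(15/13) = 11 + 13/15 = 178/15

178/15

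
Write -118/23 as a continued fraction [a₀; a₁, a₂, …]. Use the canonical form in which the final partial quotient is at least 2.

-118 ÷ 23 → quotient -6, remainder 20
23 ÷ 20 → quotient 1, remainder 3
20 ÷ 3 → quotient 6, remainder 2
3 ÷ 2 → quotient 1, remainder 1
2 ÷ 1 → quotient 2, remainder 0

[-6; 1, 6, 1, 2]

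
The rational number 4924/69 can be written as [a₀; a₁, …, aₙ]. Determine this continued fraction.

[71; 2, 1, 3, 6]

Repeatedly divide and take the remainder:
4924 = 71·69 + 25, so a_0 = 71
69 = 2·25 + 19, so a_1 = 2
25 = 1·19 + 6, so a_2 = 1
19 = 3·6 + 1, so a_3 = 3
6 = 6·1 + 0, so a_4 = 6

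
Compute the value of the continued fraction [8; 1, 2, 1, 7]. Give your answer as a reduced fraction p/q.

Start with 7.
1 + 1/(7/1) = 1 + 1/7 = 8/7
2 + 1/(8/7) = 2 + 7/8 = 23/8
1 + 1/(23/8) = 1 + 8/23 = 31/23
8 + 1/(31/23) = 8 + 23/31 = 271/31

271/31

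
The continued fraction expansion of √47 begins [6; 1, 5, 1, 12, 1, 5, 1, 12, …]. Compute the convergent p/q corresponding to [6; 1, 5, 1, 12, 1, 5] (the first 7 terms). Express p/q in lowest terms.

Start with 5.
1 + 1/(5/1) = 1 + 1/5 = 6/5
12 + 1/(6/5) = 12 + 5/6 = 77/6
1 + 1/(77/6) = 1 + 6/77 = 83/77
5 + 1/(83/77) = 5 + 77/83 = 492/83
1 + 1/(492/83) = 1 + 83/492 = 575/492
6 + 1/(575/492) = 6 + 492/575 = 3942/575

3942/575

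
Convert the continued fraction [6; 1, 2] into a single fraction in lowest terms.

Start with 2.
1 + 1/(2/1) = 1 + 1/2 = 3/2
6 + 1/(3/2) = 6 + 2/3 = 20/3

20/3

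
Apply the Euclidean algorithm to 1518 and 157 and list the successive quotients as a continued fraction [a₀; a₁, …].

[9; 1, 2, 52]

⌊1518/157⌋ = 9, remainder 105
⌊157/105⌋ = 1, remainder 52
⌊105/52⌋ = 2, remainder 1
⌊52/1⌋ = 52, remainder 0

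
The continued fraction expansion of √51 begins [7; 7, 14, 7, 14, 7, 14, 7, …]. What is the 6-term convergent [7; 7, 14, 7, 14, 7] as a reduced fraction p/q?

a_0 = 7: 7/1
a_1 = 7: 50/7
a_2 = 14: 707/99
a_3 = 7: 4999/700
a_4 = 14: 70693/9899
a_5 = 7: 499850/69993

499850/69993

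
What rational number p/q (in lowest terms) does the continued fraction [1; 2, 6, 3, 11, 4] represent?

2776/1897

a_0 = 1: 1/1
a_1 = 2: 3/2
a_2 = 6: 19/13
a_3 = 3: 60/41
a_4 = 11: 679/464
a_5 = 4: 2776/1897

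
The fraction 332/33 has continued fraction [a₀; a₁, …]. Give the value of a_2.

2

332 = 10·33 + 2, so a_0 = 10
33 = 16·2 + 1, so a_1 = 16
2 = 2·1 + 0, so a_2 = 2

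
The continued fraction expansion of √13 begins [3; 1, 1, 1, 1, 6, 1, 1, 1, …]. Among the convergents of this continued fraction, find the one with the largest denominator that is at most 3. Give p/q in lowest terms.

a_0 = 3: 3/1  (≤ bound)
a_1 = 1: 4/1  (≤ bound)
a_2 = 1: 7/2  (≤ bound)
a_3 = 1: 11/3  (≤ bound)
a_4 = 1: 18/5  (> 3, stop)

11/3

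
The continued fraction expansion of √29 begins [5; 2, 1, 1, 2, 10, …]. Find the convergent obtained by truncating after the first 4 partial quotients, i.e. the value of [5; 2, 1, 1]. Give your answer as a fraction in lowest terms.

27/5

Start with 1.
1 + 1/(1/1) = 1 + 1/1 = 2/1
2 + 1/(2/1) = 2 + 1/2 = 5/2
5 + 1/(5/2) = 5 + 2/5 = 27/5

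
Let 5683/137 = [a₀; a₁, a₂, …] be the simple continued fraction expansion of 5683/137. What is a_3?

5

Run the Euclidean algorithm, recording each quotient:
5683 = 41·137 + 66, so a_0 = 41
137 = 2·66 + 5, so a_1 = 2
66 = 13·5 + 1, so a_2 = 13
5 = 5·1 + 0, so a_3 = 5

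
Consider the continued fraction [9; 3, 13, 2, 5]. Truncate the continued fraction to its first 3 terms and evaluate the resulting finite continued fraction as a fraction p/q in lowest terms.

373/40

Starting at the tail and folding back:
Start with 13.
3 + 1/(13/1) = 3 + 1/13 = 40/13
9 + 1/(40/13) = 9 + 13/40 = 373/40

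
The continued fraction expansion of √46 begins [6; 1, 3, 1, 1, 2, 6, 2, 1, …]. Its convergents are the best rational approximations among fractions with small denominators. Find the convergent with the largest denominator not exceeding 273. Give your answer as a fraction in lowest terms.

997/147

a_0 = 6: 6/1  (≤ bound)
a_1 = 1: 7/1  (≤ bound)
a_2 = 3: 27/4  (≤ bound)
a_3 = 1: 34/5  (≤ bound)
a_4 = 1: 61/9  (≤ bound)
a_5 = 2: 156/23  (≤ bound)
a_6 = 6: 997/147  (≤ bound)
a_7 = 2: 2150/317  (> 273, stop)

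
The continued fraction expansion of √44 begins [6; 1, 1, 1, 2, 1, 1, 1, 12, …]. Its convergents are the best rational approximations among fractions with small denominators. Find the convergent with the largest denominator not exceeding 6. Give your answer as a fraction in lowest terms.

a_0 = 6: 6/1  (≤ bound)
a_1 = 1: 7/1  (≤ bound)
a_2 = 1: 13/2  (≤ bound)
a_3 = 1: 20/3  (≤ bound)
a_4 = 2: 53/8  (> 6, stop)

20/3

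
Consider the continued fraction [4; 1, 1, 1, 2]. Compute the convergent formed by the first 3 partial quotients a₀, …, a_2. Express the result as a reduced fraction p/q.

Build up convergents one term at a time:
a_0 = 4: 4/1
a_1 = 1: 5/1
a_2 = 1: 9/2

9/2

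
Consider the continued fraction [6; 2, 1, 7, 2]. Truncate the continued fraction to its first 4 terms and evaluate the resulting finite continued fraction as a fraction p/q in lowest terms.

146/23

a_0 = 6: 6/1
a_1 = 2: 13/2
a_2 = 1: 19/3
a_3 = 7: 146/23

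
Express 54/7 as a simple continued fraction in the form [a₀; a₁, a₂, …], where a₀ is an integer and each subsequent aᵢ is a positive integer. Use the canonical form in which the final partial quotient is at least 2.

[7; 1, 2, 2]

⌊54/7⌋ = 7, remainder 5
⌊7/5⌋ = 1, remainder 2
⌊5/2⌋ = 2, remainder 1
⌊2/1⌋ = 2, remainder 0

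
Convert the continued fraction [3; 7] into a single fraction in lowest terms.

Start with 7.
3 + 1/(7/1) = 3 + 1/7 = 22/7

22/7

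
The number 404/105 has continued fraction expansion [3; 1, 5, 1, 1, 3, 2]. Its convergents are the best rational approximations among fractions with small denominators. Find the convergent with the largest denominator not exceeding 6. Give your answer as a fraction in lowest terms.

List convergents until the denominator exceeds the bound:
a_0 = 3: 3/1  (≤ bound)
a_1 = 1: 4/1  (≤ bound)
a_2 = 5: 23/6  (≤ bound)
a_3 = 1: 27/7  (> 6, stop)

23/6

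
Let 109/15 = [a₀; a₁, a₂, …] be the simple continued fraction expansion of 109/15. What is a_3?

3

Apply division with remainder until the remainder is 0:
⌊109/15⌋ = 7, remainder 4
⌊15/4⌋ = 3, remainder 3
⌊4/3⌋ = 1, remainder 1
⌊3/1⌋ = 3, remainder 0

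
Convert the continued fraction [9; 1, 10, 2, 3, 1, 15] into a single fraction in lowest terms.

16108/1625

Collapse the nested fraction from the inside out:
Start with 15.
1 + 1/(15/1) = 1 + 1/15 = 16/15
3 + 1/(16/15) = 3 + 15/16 = 63/16
2 + 1/(63/16) = 2 + 16/63 = 142/63
10 + 1/(142/63) = 10 + 63/142 = 1483/142
1 + 1/(1483/142) = 1 + 142/1483 = 1625/1483
9 + 1/(1625/1483) = 9 + 1483/1625 = 16108/1625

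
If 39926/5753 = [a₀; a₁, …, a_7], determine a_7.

Run the Euclidean algorithm, recording each quotient:
39926 ÷ 5753 → quotient 6, remainder 5408
5753 ÷ 5408 → quotient 1, remainder 345
5408 ÷ 345 → quotient 15, remainder 233
345 ÷ 233 → quotient 1, remainder 112
233 ÷ 112 → quotient 2, remainder 9
112 ÷ 9 → quotient 12, remainder 4
9 ÷ 4 → quotient 2, remainder 1
4 ÷ 1 → quotient 4, remainder 0

4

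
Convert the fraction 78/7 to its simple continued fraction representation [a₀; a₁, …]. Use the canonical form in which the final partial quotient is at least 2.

Repeatedly divide and take the remainder:
78 ÷ 7 → quotient 11, remainder 1
7 ÷ 1 → quotient 7, remainder 0

[11; 7]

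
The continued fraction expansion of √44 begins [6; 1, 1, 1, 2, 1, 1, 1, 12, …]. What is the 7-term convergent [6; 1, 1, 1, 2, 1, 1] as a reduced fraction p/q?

Starting at the tail and folding back:
Start with 1.
1 + 1/(1/1) = 1 + 1/1 = 2/1
2 + 1/(2/1) = 2 + 1/2 = 5/2
1 + 1/(5/2) = 1 + 2/5 = 7/5
1 + 1/(7/5) = 1 + 5/7 = 12/7
1 + 1/(12/7) = 1 + 7/12 = 19/12
6 + 1/(19/12) = 6 + 12/19 = 126/19

126/19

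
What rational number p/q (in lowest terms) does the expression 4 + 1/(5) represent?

Starting at the tail and folding back:
Start with 5.
4 + 1/(5/1) = 4 + 1/5 = 21/5

21/5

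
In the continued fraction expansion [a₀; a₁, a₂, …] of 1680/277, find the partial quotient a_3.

1680 ÷ 277 → quotient 6, remainder 18
277 ÷ 18 → quotient 15, remainder 7
18 ÷ 7 → quotient 2, remainder 4
7 ÷ 4 → quotient 1, remainder 3

1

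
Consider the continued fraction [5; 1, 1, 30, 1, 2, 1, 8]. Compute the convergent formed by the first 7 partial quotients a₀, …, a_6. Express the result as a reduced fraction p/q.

1377/250

Collapse the nested fraction from the inside out:
Start with 1.
2 + 1/(1/1) = 2 + 1/1 = 3/1
1 + 1/(3/1) = 1 + 1/3 = 4/3
30 + 1/(4/3) = 30 + 3/4 = 123/4
1 + 1/(123/4) = 1 + 4/123 = 127/123
1 + 1/(127/123) = 1 + 123/127 = 250/127
5 + 1/(250/127) = 5 + 127/250 = 1377/250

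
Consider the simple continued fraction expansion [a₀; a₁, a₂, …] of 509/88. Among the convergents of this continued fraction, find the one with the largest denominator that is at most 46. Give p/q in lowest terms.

214/37

a_0 = 5: 5/1  (≤ bound)
a_1 = 1: 6/1  (≤ bound)
a_2 = 3: 23/4  (≤ bound)
a_3 = 1: 29/5  (≤ bound)
a_4 = 1: 52/9  (≤ bound)
a_5 = 1: 81/14  (≤ bound)
a_6 = 2: 214/37  (≤ bound)
a_7 = 2: 509/88  (> 46, stop)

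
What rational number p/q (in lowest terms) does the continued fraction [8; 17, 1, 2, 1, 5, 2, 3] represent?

24725/3069

a_0 = 8: 8/1
a_1 = 17: 137/17
a_2 = 1: 145/18
a_3 = 2: 427/53
a_4 = 1: 572/71
a_5 = 5: 3287/408
a_6 = 2: 7146/887
a_7 = 3: 24725/3069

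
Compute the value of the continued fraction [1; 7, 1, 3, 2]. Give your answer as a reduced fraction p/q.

79/70

a_0 = 1: 1/1
a_1 = 7: 8/7
a_2 = 1: 9/8
a_3 = 3: 35/31
a_4 = 2: 79/70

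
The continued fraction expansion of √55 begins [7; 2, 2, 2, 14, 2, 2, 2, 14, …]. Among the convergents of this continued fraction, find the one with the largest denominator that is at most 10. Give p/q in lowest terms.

37/5

List convergents until the denominator exceeds the bound:
a_0 = 7: 7/1  (≤ bound)
a_1 = 2: 15/2  (≤ bound)
a_2 = 2: 37/5  (≤ bound)
a_3 = 2: 89/12  (> 10, stop)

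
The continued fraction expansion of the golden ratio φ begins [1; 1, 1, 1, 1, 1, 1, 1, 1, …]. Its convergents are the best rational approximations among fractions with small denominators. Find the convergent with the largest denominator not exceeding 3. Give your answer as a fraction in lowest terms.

5/3

List convergents until the denominator exceeds the bound:
a_0 = 1: 1/1  (≤ bound)
a_1 = 1: 2/1  (≤ bound)
a_2 = 1: 3/2  (≤ bound)
a_3 = 1: 5/3  (≤ bound)
a_4 = 1: 8/5  (> 3, stop)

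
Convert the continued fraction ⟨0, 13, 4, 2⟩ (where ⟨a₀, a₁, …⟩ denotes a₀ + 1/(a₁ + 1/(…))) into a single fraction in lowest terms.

a_0 = 0: 0/1
a_1 = 13: 1/13
a_2 = 4: 4/53
a_3 = 2: 9/119

9/119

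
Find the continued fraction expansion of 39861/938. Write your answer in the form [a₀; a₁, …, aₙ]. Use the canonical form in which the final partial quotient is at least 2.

⌊39861/938⌋ = 42, remainder 465
⌊938/465⌋ = 2, remainder 8
⌊465/8⌋ = 58, remainder 1
⌊8/1⌋ = 8, remainder 0

[42; 2, 58, 8]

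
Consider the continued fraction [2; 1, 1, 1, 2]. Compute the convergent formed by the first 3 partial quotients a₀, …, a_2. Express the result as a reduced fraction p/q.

5/2

a_0 = 2: 2/1
a_1 = 1: 3/1
a_2 = 1: 5/2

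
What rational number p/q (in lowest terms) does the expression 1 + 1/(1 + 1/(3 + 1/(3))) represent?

23/13

Start with 3.
3 + 1/(3/1) = 3 + 1/3 = 10/3
1 + 1/(10/3) = 1 + 3/10 = 13/10
1 + 1/(13/10) = 1 + 10/13 = 23/13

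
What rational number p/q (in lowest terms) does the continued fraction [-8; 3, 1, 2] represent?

-85/11

a_0 = -8: -8/1
a_1 = 3: -23/3
a_2 = 1: -31/4
a_3 = 2: -85/11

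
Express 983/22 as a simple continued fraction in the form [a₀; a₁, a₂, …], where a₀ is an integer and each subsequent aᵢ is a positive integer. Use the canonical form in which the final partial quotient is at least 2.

Apply division with remainder until the remainder is 0:
⌊983/22⌋ = 44, remainder 15
⌊22/15⌋ = 1, remainder 7
⌊15/7⌋ = 2, remainder 1
⌊7/1⌋ = 7, remainder 0

[44; 1, 2, 7]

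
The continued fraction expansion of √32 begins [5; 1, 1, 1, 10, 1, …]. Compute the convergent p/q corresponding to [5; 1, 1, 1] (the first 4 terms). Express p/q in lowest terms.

Start with 1.
1 + 1/(1/1) = 1 + 1/1 = 2/1
1 + 1/(2/1) = 1 + 1/2 = 3/2
5 + 1/(3/2) = 5 + 2/3 = 17/3

17/3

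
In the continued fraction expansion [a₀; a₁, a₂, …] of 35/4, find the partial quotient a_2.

3

35 = 8·4 + 3, so a_0 = 8
4 = 1·3 + 1, so a_1 = 1
3 = 3·1 + 0, so a_2 = 3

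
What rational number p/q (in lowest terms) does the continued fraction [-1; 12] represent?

-11/12

a_0 = -1: -1/1
a_1 = 12: -11/12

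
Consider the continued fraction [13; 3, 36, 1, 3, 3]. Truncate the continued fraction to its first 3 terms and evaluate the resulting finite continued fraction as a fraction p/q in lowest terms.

1453/109

Start with 36.
3 + 1/(36/1) = 3 + 1/36 = 109/36
13 + 1/(109/36) = 13 + 36/109 = 1453/109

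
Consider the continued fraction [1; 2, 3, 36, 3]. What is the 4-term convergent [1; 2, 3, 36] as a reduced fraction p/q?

Collapse the nested fraction from the inside out:
Start with 36.
3 + 1/(36/1) = 3 + 1/36 = 109/36
2 + 1/(109/36) = 2 + 36/109 = 254/109
1 + 1/(254/109) = 1 + 109/254 = 363/254

363/254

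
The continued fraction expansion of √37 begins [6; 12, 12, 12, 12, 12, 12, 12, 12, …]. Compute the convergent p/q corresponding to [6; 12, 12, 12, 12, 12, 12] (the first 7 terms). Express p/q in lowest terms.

Work from the innermost term outward:
Start with 12.
12 + 1/(12/1) = 12 + 1/12 = 145/12
12 + 1/(145/12) = 12 + 12/145 = 1752/145
12 + 1/(1752/145) = 12 + 145/1752 = 21169/1752
12 + 1/(21169/1752) = 12 + 1752/21169 = 255780/21169
12 + 1/(255780/21169) = 12 + 21169/255780 = 3090529/255780
6 + 1/(3090529/255780) = 6 + 255780/3090529 = 18798954/3090529

18798954/3090529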